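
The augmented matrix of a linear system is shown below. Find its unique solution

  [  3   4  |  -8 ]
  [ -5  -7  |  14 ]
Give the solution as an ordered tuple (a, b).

ρ1 -> 1/3·ρ1
  [  1  4/3  |  -8/3 ]
  [ -5   -7  |    14 ]
ρ2 -> ρ2 + 5·ρ1
  [ 1   4/3  |  -8/3 ]
  [ 0  -1/3  |   2/3 ]
ρ2 -> -3·ρ2
  [ 1  4/3  |  -8/3 ]
  [ 0    1  |    -2 ]
ρ1 -> ρ1 − 4/3·ρ2
  [ 1  0  |   0 ]
  [ 0  1  |  -2 ]
Reading off the last column: a = 0, b = -2.

(0, -2)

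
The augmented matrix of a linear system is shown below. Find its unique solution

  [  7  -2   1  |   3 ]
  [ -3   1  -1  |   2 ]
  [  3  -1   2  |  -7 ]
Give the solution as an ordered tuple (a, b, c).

r1 -> 1/7·r1
  [  1  -2/7  1/7  |  3/7 ]
  [ -3     1   -1  |    2 ]
  [  3    -1    2  |   -7 ]
r2 -> r2 + 3·r1
  [ 1  -2/7   1/7  |   3/7 ]
  [ 0   1/7  -4/7  |  23/7 ]
  [ 3    -1     2  |    -7 ]
r3 -> r3 − 3·r1
  [ 1  -2/7   1/7  |    3/7 ]
  [ 0   1/7  -4/7  |   23/7 ]
  [ 0  -1/7  11/7  |  -58/7 ]
r2 -> 7·r2
  [ 1  -2/7   1/7  |    3/7 ]
  [ 0     1    -4  |     23 ]
  [ 0  -1/7  11/7  |  -58/7 ]
r3 -> r3 + 1/7·r2
  [ 1  -2/7  1/7  |  3/7 ]
  [ 0     1   -4  |   23 ]
  [ 0     0    1  |   -5 ]
r2 -> r2 + 4·r3
  [ 1  -2/7  1/7  |  3/7 ]
  [ 0     1    0  |    3 ]
  [ 0     0    1  |   -5 ]
r1 -> r1 − 1/7·r3
  [ 1  -2/7  0  |  8/7 ]
  [ 0     1  0  |    3 ]
  [ 0     0  1  |   -5 ]
r1 -> r1 + 2/7·r2
  [ 1  0  0  |   2 ]
  [ 0  1  0  |   3 ]
  [ 0  0  1  |  -5 ]
Reading off the last column: a = 2, b = 3, c = -5.

(2, 3, -5)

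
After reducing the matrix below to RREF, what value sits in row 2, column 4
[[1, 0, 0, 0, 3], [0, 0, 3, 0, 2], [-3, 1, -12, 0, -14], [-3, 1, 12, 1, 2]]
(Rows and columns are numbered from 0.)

R3 → R3 + 3·R1
  [  1  0    0  0   3 ]
  [  0  0    3  0   2 ]
  [  0  1  -12  0  -5 ]
  [ -3  1   12  1   2 ]
R4 → R4 + 3·R1
  [ 1  0    0  0   3 ]
  [ 0  0    3  0   2 ]
  [ 0  1  -12  0  -5 ]
  [ 0  1   12  1  11 ]
R2 ↔ R3
  [ 1  0    0  0   3 ]
  [ 0  1  -12  0  -5 ]
  [ 0  0    3  0   2 ]
  [ 0  1   12  1  11 ]
R4 → R4 − R2
  [ 1  0    0  0   3 ]
  [ 0  1  -12  0  -5 ]
  [ 0  0    3  0   2 ]
  [ 0  0   24  1  16 ]
R3 → 1/3·R3
  [ 1  0    0  0    3 ]
  [ 0  1  -12  0   -5 ]
  [ 0  0    1  0  2/3 ]
  [ 0  0   24  1   16 ]
R4 → R4 − 24·R3
  [ 1  0    0  0    3 ]
  [ 0  1  -12  0   -5 ]
  [ 0  0    1  0  2/3 ]
  [ 0  0    0  1    0 ]
R2 → R2 + 12·R3
  [ 1  0  0  0    3 ]
  [ 0  1  0  0    3 ]
  [ 0  0  1  0  2/3 ]
  [ 0  0  0  1    0 ]

2/3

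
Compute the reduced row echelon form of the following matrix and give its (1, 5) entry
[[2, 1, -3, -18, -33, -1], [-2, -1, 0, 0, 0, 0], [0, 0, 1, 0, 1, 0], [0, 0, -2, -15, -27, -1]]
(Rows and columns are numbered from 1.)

0

R1 → 1/2·R1
  [  1  1/2  -3/2   -9  -33/2  -1/2 ]
  [ -2   -1     0    0      0     0 ]
  [  0    0     1    0      1     0 ]
  [  0    0    -2  -15    -27    -1 ]
R2 → R2 + 2·R1
  [ 1  1/2  -3/2   -9  -33/2  -1/2 ]
  [ 0    0    -3  -18    -33    -1 ]
  [ 0    0     1    0      1     0 ]
  [ 0    0    -2  -15    -27    -1 ]
R2 → -1/3·R2
  [ 1  1/2  -3/2   -9  -33/2  -1/2 ]
  [ 0    0     1    6     11   1/3 ]
  [ 0    0     1    0      1     0 ]
  [ 0    0    -2  -15    -27    -1 ]
R3 → R3 − R2
  [ 1  1/2  -3/2   -9  -33/2  -1/2 ]
  [ 0    0     1    6     11   1/3 ]
  [ 0    0     0   -6    -10  -1/3 ]
  [ 0    0    -2  -15    -27    -1 ]
R4 → R4 + 2·R2
  [ 1  1/2  -3/2  -9  -33/2  -1/2 ]
  [ 0    0     1   6     11   1/3 ]
  [ 0    0     0  -6    -10  -1/3 ]
  [ 0    0     0  -3     -5  -1/3 ]
R3 → -1/6·R3
  [ 1  1/2  -3/2  -9  -33/2  -1/2 ]
  [ 0    0     1   6     11   1/3 ]
  [ 0    0     0   1    5/3  1/18 ]
  [ 0    0     0  -3     -5  -1/3 ]
R4 → R4 + 3·R3
  [ 1  1/2  -3/2  -9  -33/2  -1/2 ]
  [ 0    0     1   6     11   1/3 ]
  [ 0    0     0   1    5/3  1/18 ]
  [ 0    0     0   0      0  -1/6 ]
R4 → -6·R4
  [ 1  1/2  -3/2  -9  -33/2  -1/2 ]
  [ 0    0     1   6     11   1/3 ]
  [ 0    0     0   1    5/3  1/18 ]
  [ 0    0     0   0      0     1 ]
R3 → R3 − 1/18·R4
  [ 1  1/2  -3/2  -9  -33/2  -1/2 ]
  [ 0    0     1   6     11   1/3 ]
  [ 0    0     0   1    5/3     0 ]
  [ 0    0     0   0      0     1 ]
R2 → R2 − 1/3·R4
  [ 1  1/2  -3/2  -9  -33/2  -1/2 ]
  [ 0    0     1   6     11     0 ]
  [ 0    0     0   1    5/3     0 ]
  [ 0    0     0   0      0     1 ]
R1 → R1 + 1/2·R4
  [ 1  1/2  -3/2  -9  -33/2  0 ]
  [ 0    0     1   6     11  0 ]
  [ 0    0     0   1    5/3  0 ]
  [ 0    0     0   0      0  1 ]
R2 → R2 − 6·R3
  [ 1  1/2  -3/2  -9  -33/2  0 ]
  [ 0    0     1   0      1  0 ]
  [ 0    0     0   1    5/3  0 ]
  [ 0    0     0   0      0  1 ]
R1 → R1 + 9·R3
  [ 1  1/2  -3/2  0  -3/2  0 ]
  [ 0    0     1  0     1  0 ]
  [ 0    0     0  1   5/3  0 ]
  [ 0    0     0  0     0  1 ]
R1 → R1 + 3/2·R2
  [ 1  1/2  0  0    0  0 ]
  [ 0    0  1  0    1  0 ]
  [ 0    0  0  1  5/3  0 ]
  [ 0    0  0  0    0  1 ]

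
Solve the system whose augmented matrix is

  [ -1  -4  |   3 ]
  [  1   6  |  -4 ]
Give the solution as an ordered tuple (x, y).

(-1, -1/2)

R1 → -1·R1
  [ 1  4  |  -3 ]
  [ 1  6  |  -4 ]
R2 → R2 − R1
  [ 1  4  |  -3 ]
  [ 0  2  |  -1 ]
R2 → 1/2·R2
  [ 1  4  |    -3 ]
  [ 0  1  |  -1/2 ]
R1 → R1 − 4·R2
  [ 1  0  |    -1 ]
  [ 0  1  |  -1/2 ]
Reading off the last column: x = -1, y = -1/2.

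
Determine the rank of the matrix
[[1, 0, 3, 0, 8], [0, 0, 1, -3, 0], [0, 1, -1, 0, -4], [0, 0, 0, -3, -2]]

ρ2 ↔ ρ3
  [ 1  0   3   0   8 ]
  [ 0  1  -1   0  -4 ]
  [ 0  0   1  -3   0 ]
  [ 0  0   0  -3  -2 ]
ρ4 → -1/3·ρ4
  [ 1  0   3   0    8 ]
  [ 0  1  -1   0   -4 ]
  [ 0  0   1  -3    0 ]
  [ 0  0   0   1  2/3 ]
ρ3 → ρ3 + 3·ρ4
  [ 1  0   3  0    8 ]
  [ 0  1  -1  0   -4 ]
  [ 0  0   1  0    2 ]
  [ 0  0   0  1  2/3 ]
ρ2 → ρ2 + ρ3
  [ 1  0  3  0    8 ]
  [ 0  1  0  0   -2 ]
  [ 0  0  1  0    2 ]
  [ 0  0  0  1  2/3 ]
ρ1 → ρ1 − 3·ρ3
  [ 1  0  0  0    2 ]
  [ 0  1  0  0   -2 ]
  [ 0  0  1  0    2 ]
  [ 0  0  0  1  2/3 ]
The reduced form has 4 nonzero rows.

rank = 4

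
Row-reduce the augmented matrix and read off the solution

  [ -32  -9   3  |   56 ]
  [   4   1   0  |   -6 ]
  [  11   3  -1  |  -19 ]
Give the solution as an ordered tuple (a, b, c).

(-1, -2, 2)

R1 ← -1/32·R1
  [  1  9/32  -3/32  |  -7/4 ]
  [  4     1      0  |    -6 ]
  [ 11     3     -1  |   -19 ]
R2 ← R2 − 4·R1
  [  1  9/32  -3/32  |  -7/4 ]
  [  0  -1/8    3/8  |     1 ]
  [ 11     3     -1  |   -19 ]
R3 ← R3 − 11·R1
  [ 1   9/32  -3/32  |  -7/4 ]
  [ 0   -1/8    3/8  |     1 ]
  [ 0  -3/32   1/32  |   1/4 ]
R2 ← -8·R2
  [ 1   9/32  -3/32  |  -7/4 ]
  [ 0      1     -3  |    -8 ]
  [ 0  -3/32   1/32  |   1/4 ]
R3 ← R3 + 3/32·R2
  [ 1  9/32  -3/32  |  -7/4 ]
  [ 0     1     -3  |    -8 ]
  [ 0     0   -1/4  |  -1/2 ]
R3 ← -4·R3
  [ 1  9/32  -3/32  |  -7/4 ]
  [ 0     1     -3  |    -8 ]
  [ 0     0      1  |     2 ]
R2 ← R2 + 3·R3
  [ 1  9/32  -3/32  |  -7/4 ]
  [ 0     1      0  |    -2 ]
  [ 0     0      1  |     2 ]
R1 ← R1 + 3/32·R3
  [ 1  9/32  0  |  -25/16 ]
  [ 0     1  0  |      -2 ]
  [ 0     0  1  |       2 ]
R1 ← R1 − 9/32·R2
  [ 1  0  0  |  -1 ]
  [ 0  1  0  |  -2 ]
  [ 0  0  1  |   2 ]
Reading off the last column: a = -1, b = -2, c = 2.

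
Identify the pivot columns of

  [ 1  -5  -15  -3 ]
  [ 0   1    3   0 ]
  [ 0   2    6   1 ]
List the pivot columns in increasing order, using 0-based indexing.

ρ3 → ρ3 − 2·ρ2
  [ 1  -5  -15  -3 ]
  [ 0   1    3   0 ]
  [ 0   0    0   1 ]
ρ1 → ρ1 + 3·ρ3
  [ 1  -5  -15  0 ]
  [ 0   1    3  0 ]
  [ 0   0    0  1 ]
ρ1 → ρ1 + 5·ρ2
  [ 1  0  0  0 ]
  [ 0  1  3  0 ]
  [ 0  0  0  1 ]
Pivot columns are the columns containing a leading 1.

0, 1, 3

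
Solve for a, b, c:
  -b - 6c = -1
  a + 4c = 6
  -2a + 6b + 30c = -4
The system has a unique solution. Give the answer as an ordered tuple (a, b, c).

(2, -5, 1)

Form the augmented matrix and row-reduce:
  [  0  -1  -6  |  -1 ]
  [  1   0   4  |   6 ]
  [ -2   6  30  |  -4 ]
R1 <-> R2
  [  1   0   4  |   6 ]
  [  0  -1  -6  |  -1 ]
  [ -2   6  30  |  -4 ]
R3 -> R3 + 2·R1
  [ 1   0   4  |   6 ]
  [ 0  -1  -6  |  -1 ]
  [ 0   6  38  |   8 ]
R2 -> -1·R2
  [ 1  0   4  |  6 ]
  [ 0  1   6  |  1 ]
  [ 0  6  38  |  8 ]
R3 -> R3 − 6·R2
  [ 1  0  4  |  6 ]
  [ 0  1  6  |  1 ]
  [ 0  0  2  |  2 ]
R3 -> 1/2·R3
  [ 1  0  4  |  6 ]
  [ 0  1  6  |  1 ]
  [ 0  0  1  |  1 ]
R2 -> R2 − 6·R3
  [ 1  0  4  |   6 ]
  [ 0  1  0  |  -5 ]
  [ 0  0  1  |   1 ]
R1 -> R1 − 4·R3
  [ 1  0  0  |   2 ]
  [ 0  1  0  |  -5 ]
  [ 0  0  1  |   1 ]
Reading off the last column: a = 2, b = -5, c = 1.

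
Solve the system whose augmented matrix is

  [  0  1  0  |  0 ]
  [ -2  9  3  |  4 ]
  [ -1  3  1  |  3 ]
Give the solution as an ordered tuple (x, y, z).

R1 <=> R2
  [ -2  9  3  |  4 ]
  [  0  1  0  |  0 ]
  [ -1  3  1  |  3 ]
R1 := -1/2·R1
  [  1  -9/2  -3/2  |  -2 ]
  [  0     1     0  |   0 ]
  [ -1     3     1  |   3 ]
R3 := R3 + R1
  [ 1  -9/2  -3/2  |  -2 ]
  [ 0     1     0  |   0 ]
  [ 0  -3/2  -1/2  |   1 ]
R3 := R3 + 3/2·R2
  [ 1  -9/2  -3/2  |  -2 ]
  [ 0     1     0  |   0 ]
  [ 0     0  -1/2  |   1 ]
R3 := -2·R3
  [ 1  -9/2  -3/2  |  -2 ]
  [ 0     1     0  |   0 ]
  [ 0     0     1  |  -2 ]
R1 := R1 + 3/2·R3
  [ 1  -9/2  0  |  -5 ]
  [ 0     1  0  |   0 ]
  [ 0     0  1  |  -2 ]
R1 := R1 + 9/2·R2
  [ 1  0  0  |  -5 ]
  [ 0  1  0  |   0 ]
  [ 0  0  1  |  -2 ]
Reading off the last column: x = -5, y = 0, z = -2.

(-5, 0, -2)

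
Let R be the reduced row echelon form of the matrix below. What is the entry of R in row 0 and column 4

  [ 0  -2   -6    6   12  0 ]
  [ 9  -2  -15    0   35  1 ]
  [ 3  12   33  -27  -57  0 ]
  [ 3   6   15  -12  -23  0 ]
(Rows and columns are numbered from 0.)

R1 <-> R2
  [ 9  -2  -15    0   35  1 ]
  [ 0  -2   -6    6   12  0 ]
  [ 3  12   33  -27  -57  0 ]
  [ 3   6   15  -12  -23  0 ]
R1 ← 1/9·R1
  [ 1  -2/9  -5/3    0  35/9  1/9 ]
  [ 0    -2    -6    6    12    0 ]
  [ 3    12    33  -27   -57    0 ]
  [ 3     6    15  -12   -23    0 ]
R3 ← R3 − 3·R1
  [ 1  -2/9  -5/3    0    35/9   1/9 ]
  [ 0    -2    -6    6      12     0 ]
  [ 0  38/3    38  -27  -206/3  -1/3 ]
  [ 3     6    15  -12     -23     0 ]
R4 ← R4 − 3·R1
  [ 1  -2/9  -5/3    0    35/9   1/9 ]
  [ 0    -2    -6    6      12     0 ]
  [ 0  38/3    38  -27  -206/3  -1/3 ]
  [ 0  20/3    20  -12  -104/3  -1/3 ]
R2 ← -1/2·R2
  [ 1  -2/9  -5/3    0    35/9   1/9 ]
  [ 0     1     3   -3      -6     0 ]
  [ 0  38/3    38  -27  -206/3  -1/3 ]
  [ 0  20/3    20  -12  -104/3  -1/3 ]
R3 ← R3 − 38/3·R2
  [ 1  -2/9  -5/3    0    35/9   1/9 ]
  [ 0     1     3   -3      -6     0 ]
  [ 0     0     0   11    22/3  -1/3 ]
  [ 0  20/3    20  -12  -104/3  -1/3 ]
R4 ← R4 − 20/3·R2
  [ 1  -2/9  -5/3   0  35/9   1/9 ]
  [ 0     1     3  -3    -6     0 ]
  [ 0     0     0  11  22/3  -1/3 ]
  [ 0     0     0   8  16/3  -1/3 ]
R3 ← 1/11·R3
  [ 1  -2/9  -5/3   0  35/9    1/9 ]
  [ 0     1     3  -3    -6      0 ]
  [ 0     0     0   1   2/3  -1/33 ]
  [ 0     0     0   8  16/3   -1/3 ]
R4 ← R4 − 8·R3
  [ 1  -2/9  -5/3   0  35/9    1/9 ]
  [ 0     1     3  -3    -6      0 ]
  [ 0     0     0   1   2/3  -1/33 ]
  [ 0     0     0   0     0  -1/11 ]
R4 ← -11·R4
  [ 1  -2/9  -5/3   0  35/9    1/9 ]
  [ 0     1     3  -3    -6      0 ]
  [ 0     0     0   1   2/3  -1/33 ]
  [ 0     0     0   0     0      1 ]
R3 ← R3 + 1/33·R4
  [ 1  -2/9  -5/3   0  35/9  1/9 ]
  [ 0     1     3  -3    -6    0 ]
  [ 0     0     0   1   2/3    0 ]
  [ 0     0     0   0     0    1 ]
R1 ← R1 − 1/9·R4
  [ 1  -2/9  -5/3   0  35/9  0 ]
  [ 0     1     3  -3    -6  0 ]
  [ 0     0     0   1   2/3  0 ]
  [ 0     0     0   0     0  1 ]
R2 ← R2 + 3·R3
  [ 1  -2/9  -5/3  0  35/9  0 ]
  [ 0     1     3  0    -4  0 ]
  [ 0     0     0  1   2/3  0 ]
  [ 0     0     0  0     0  1 ]
R1 ← R1 + 2/9·R2
  [ 1  0  -1  0    3  0 ]
  [ 0  1   3  0   -4  0 ]
  [ 0  0   0  1  2/3  0 ]
  [ 0  0   0  0    0  1 ]

3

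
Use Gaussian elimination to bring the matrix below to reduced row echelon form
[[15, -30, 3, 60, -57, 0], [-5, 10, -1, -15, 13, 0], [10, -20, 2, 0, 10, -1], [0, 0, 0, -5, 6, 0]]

R1 → 1/15·R1
  [  1   -2  1/5    4  -19/5   0 ]
  [ -5   10   -1  -15     13   0 ]
  [ 10  -20    2    0     10  -1 ]
  [  0    0    0   -5      6   0 ]
R2 → R2 + 5·R1
  [  1   -2  1/5   4  -19/5   0 ]
  [  0    0    0   5     -6   0 ]
  [ 10  -20    2   0     10  -1 ]
  [  0    0    0  -5      6   0 ]
R3 → R3 − 10·R1
  [ 1  -2  1/5    4  -19/5   0 ]
  [ 0   0    0    5     -6   0 ]
  [ 0   0    0  -40     48  -1 ]
  [ 0   0    0   -5      6   0 ]
R2 → 1/5·R2
  [ 1  -2  1/5    4  -19/5   0 ]
  [ 0   0    0    1   -6/5   0 ]
  [ 0   0    0  -40     48  -1 ]
  [ 0   0    0   -5      6   0 ]
R3 → R3 + 40·R2
  [ 1  -2  1/5   4  -19/5   0 ]
  [ 0   0    0   1   -6/5   0 ]
  [ 0   0    0   0      0  -1 ]
  [ 0   0    0  -5      6   0 ]
R4 → R4 + 5·R2
  [ 1  -2  1/5  4  -19/5   0 ]
  [ 0   0    0  1   -6/5   0 ]
  [ 0   0    0  0      0  -1 ]
  [ 0   0    0  0      0   0 ]
R3 → -1·R3
  [ 1  -2  1/5  4  -19/5  0 ]
  [ 0   0    0  1   -6/5  0 ]
  [ 0   0    0  0      0  1 ]
  [ 0   0    0  0      0  0 ]
R1 → R1 − 4·R2
  [ 1  -2  1/5  0     1  0 ]
  [ 0   0    0  1  -6/5  0 ]
  [ 0   0    0  0     0  1 ]
  [ 0   0    0  0     0  0 ]

[[1, -2, 1/5, 0, 1, 0], [0, 0, 0, 1, -6/5, 0], [0, 0, 0, 0, 0, 1], [0, 0, 0, 0, 0, 0]]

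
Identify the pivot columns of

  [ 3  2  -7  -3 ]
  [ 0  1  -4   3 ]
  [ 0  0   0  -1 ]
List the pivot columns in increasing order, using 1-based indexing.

R1 ← 1/3·R1
  [ 1  2/3  -7/3  -1 ]
  [ 0    1    -4   3 ]
  [ 0    0     0  -1 ]
R3 ← -1·R3
  [ 1  2/3  -7/3  -1 ]
  [ 0    1    -4   3 ]
  [ 0    0     0   1 ]
R2 ← R2 − 3·R3
  [ 1  2/3  -7/3  -1 ]
  [ 0    1    -4   0 ]
  [ 0    0     0   1 ]
R1 ← R1 + R3
  [ 1  2/3  -7/3  0 ]
  [ 0    1    -4  0 ]
  [ 0    0     0  1 ]
R1 ← R1 − 2/3·R2
  [ 1  0  1/3  0 ]
  [ 0  1   -4  0 ]
  [ 0  0    0  1 ]
Pivot columns are the columns containing a leading 1.

1, 2, 4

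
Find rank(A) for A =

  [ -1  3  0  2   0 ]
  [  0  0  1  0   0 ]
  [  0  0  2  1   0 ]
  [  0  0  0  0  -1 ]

rank = 4

ρ1 → -1·ρ1
  [ 1  -3  0  -2   0 ]
  [ 0   0  1   0   0 ]
  [ 0   0  2   1   0 ]
  [ 0   0  0   0  -1 ]
ρ3 → ρ3 − 2·ρ2
  [ 1  -3  0  -2   0 ]
  [ 0   0  1   0   0 ]
  [ 0   0  0   1   0 ]
  [ 0   0  0   0  -1 ]
ρ4 → -1·ρ4
  [ 1  -3  0  -2  0 ]
  [ 0   0  1   0  0 ]
  [ 0   0  0   1  0 ]
  [ 0   0  0   0  1 ]
ρ1 → ρ1 + 2·ρ3
  [ 1  -3  0  0  0 ]
  [ 0   0  1  0  0 ]
  [ 0   0  0  1  0 ]
  [ 0   0  0  0  1 ]
The reduced form has 4 nonzero rows.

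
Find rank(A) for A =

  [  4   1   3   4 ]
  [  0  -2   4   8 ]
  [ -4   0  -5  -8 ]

rank = 2

R1 -> 1/4·R1
  [  1  1/4  3/4   1 ]
  [  0   -2    4   8 ]
  [ -4    0   -5  -8 ]
R3 -> R3 + 4·R1
  [ 1  1/4  3/4   1 ]
  [ 0   -2    4   8 ]
  [ 0    1   -2  -4 ]
R2 -> -1/2·R2
  [ 1  1/4  3/4   1 ]
  [ 0    1   -2  -4 ]
  [ 0    1   -2  -4 ]
R3 -> R3 − R2
  [ 1  1/4  3/4   1 ]
  [ 0    1   -2  -4 ]
  [ 0    0    0   0 ]
R1 -> R1 − 1/4·R2
  [ 1  0  5/4   2 ]
  [ 0  1   -2  -4 ]
  [ 0  0    0   0 ]
The reduced form has 2 nonzero rows.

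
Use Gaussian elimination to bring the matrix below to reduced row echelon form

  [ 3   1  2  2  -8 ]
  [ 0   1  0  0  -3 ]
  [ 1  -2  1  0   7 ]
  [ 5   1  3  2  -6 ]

r1 := 1/3·r1
r3 := r3 − r1
r4 := r4 − 5·r1
r3 := r3 + 7/3·r2
r4 := r4 + 2/3·r2
r3 := 3·r3
r4 := r4 + 1/3·r3
r4 := -1/2·r4
r3 := r3 + 2·r4
r1 := r1 − 2/3·r4
r1 := r1 − 2/3·r3
r1 := r1 − 1/3·r2

[[1, 0, 0, 0, 1], [0, 1, 0, 0, -3], [0, 0, 1, 0, 0], [0, 0, 0, 1, -4]]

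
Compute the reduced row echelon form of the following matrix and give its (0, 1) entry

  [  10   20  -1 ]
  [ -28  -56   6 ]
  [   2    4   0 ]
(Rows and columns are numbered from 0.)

2

ρ1 ← 1/10·ρ1
  [   1    2  -1/10 ]
  [ -28  -56      6 ]
  [   2    4      0 ]
ρ2 ← ρ2 + 28·ρ1
  [ 1  2  -1/10 ]
  [ 0  0   16/5 ]
  [ 2  4      0 ]
ρ3 ← ρ3 − 2·ρ1
  [ 1  2  -1/10 ]
  [ 0  0   16/5 ]
  [ 0  0    1/5 ]
ρ2 ← 5/16·ρ2
  [ 1  2  -1/10 ]
  [ 0  0      1 ]
  [ 0  0    1/5 ]
ρ3 ← ρ3 − 1/5·ρ2
  [ 1  2  -1/10 ]
  [ 0  0      1 ]
  [ 0  0      0 ]
ρ1 ← ρ1 + 1/10·ρ2
  [ 1  2  0 ]
  [ 0  0  1 ]
  [ 0  0  0 ]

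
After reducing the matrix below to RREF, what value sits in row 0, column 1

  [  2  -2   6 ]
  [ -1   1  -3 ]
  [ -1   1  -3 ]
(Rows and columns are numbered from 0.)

-1

Multiply R1 by 1/2.
  [  1  -1   3 ]
  [ -1   1  -3 ]
  [ -1   1  -3 ]
Add R1 to R2.
  [  1  -1   3 ]
  [  0   0   0 ]
  [ -1   1  -3 ]
Add R1 to R3.
  [ 1  -1  3 ]
  [ 0   0  0 ]
  [ 0   0  0 ]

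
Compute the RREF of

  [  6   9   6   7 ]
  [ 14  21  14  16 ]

[[1, 3/2, 1, 0], [0, 0, 0, 1]]

Multiply R1 by 1/6.
  [  1  3/2   1  7/6 ]
  [ 14   21  14   16 ]
Subtract 14 times R1 from R2.
  [ 1  3/2  1   7/6 ]
  [ 0    0  0  -1/3 ]
Multiply R2 by -3.
  [ 1  3/2  1  7/6 ]
  [ 0    0  0    1 ]
Subtract 7/6 times R2 from R1.
  [ 1  3/2  1  0 ]
  [ 0    0  0  1 ]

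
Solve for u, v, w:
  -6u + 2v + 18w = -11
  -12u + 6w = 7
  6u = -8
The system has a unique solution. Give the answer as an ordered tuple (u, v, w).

(-4/3, 4, -3/2)

Form the augmented matrix and row-reduce:
  [  -6  2  18  |  -11 ]
  [ -12  0   6  |    7 ]
  [   6  0   0  |   -8 ]
R1 ← -1/6·R1
R2 ← R2 + 12·R1
R3 ← R3 − 6·R1
R2 ← -1/4·R2
R3 ← R3 − 2·R2
R3 ← 1/3·R3
R2 ← R2 − 15/2·R3
R1 ← R1 + 3·R3
R1 ← R1 + 1/3·R2
Reading off the last column: u = -4/3, v = 4, w = -3/2.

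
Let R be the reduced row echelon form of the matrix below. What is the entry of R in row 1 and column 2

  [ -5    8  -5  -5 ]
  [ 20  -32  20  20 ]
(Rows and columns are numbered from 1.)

-8/5

ρ1 ← -1/5·ρ1
  [  1  -8/5   1   1 ]
  [ 20   -32  20  20 ]
ρ2 ← ρ2 − 20·ρ1
  [ 1  -8/5  1  1 ]
  [ 0     0  0  0 ]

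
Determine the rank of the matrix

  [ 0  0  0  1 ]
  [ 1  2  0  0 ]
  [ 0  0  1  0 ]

rank = 3

r1 <-> r2
r2 <-> r3
The reduced form has 3 nonzero rows.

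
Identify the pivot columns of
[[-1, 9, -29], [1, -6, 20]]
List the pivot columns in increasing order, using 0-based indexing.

0, 1

ρ1 := -1·ρ1
  [ 1  -9  29 ]
  [ 1  -6  20 ]
ρ2 := ρ2 − ρ1
  [ 1  -9  29 ]
  [ 0   3  -9 ]
ρ2 := 1/3·ρ2
  [ 1  -9  29 ]
  [ 0   1  -3 ]
ρ1 := ρ1 + 9·ρ2
  [ 1  0   2 ]
  [ 0  1  -3 ]
Pivot columns are the columns containing a leading 1.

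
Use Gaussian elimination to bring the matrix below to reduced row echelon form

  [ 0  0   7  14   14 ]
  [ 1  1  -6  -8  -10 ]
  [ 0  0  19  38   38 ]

[[1, 1, 0, 4, 2], [0, 0, 1, 2, 2], [0, 0, 0, 0, 0]]

r1 ↔ r2
  [ 1  1  -6  -8  -10 ]
  [ 0  0   7  14   14 ]
  [ 0  0  19  38   38 ]
r2 → 1/7·r2
  [ 1  1  -6  -8  -10 ]
  [ 0  0   1   2    2 ]
  [ 0  0  19  38   38 ]
r3 → r3 − 19·r2
  [ 1  1  -6  -8  -10 ]
  [ 0  0   1   2    2 ]
  [ 0  0   0   0    0 ]
r1 → r1 + 6·r2
  [ 1  1  0  4  2 ]
  [ 0  0  1  2  2 ]
  [ 0  0  0  0  0 ]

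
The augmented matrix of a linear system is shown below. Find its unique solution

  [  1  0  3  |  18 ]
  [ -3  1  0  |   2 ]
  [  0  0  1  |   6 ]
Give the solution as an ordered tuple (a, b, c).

Add 3 times R1 to R2.
  [ 1  0  3  |  18 ]
  [ 0  1  9  |  56 ]
  [ 0  0  1  |   6 ]
Subtract 9 times R3 from R2.
  [ 1  0  3  |  18 ]
  [ 0  1  0  |   2 ]
  [ 0  0  1  |   6 ]
Subtract 3 times R3 from R1.
  [ 1  0  0  |  0 ]
  [ 0  1  0  |  2 ]
  [ 0  0  1  |  6 ]
Reading off the last column: a = 0, b = 2, c = 6.

(0, 2, 6)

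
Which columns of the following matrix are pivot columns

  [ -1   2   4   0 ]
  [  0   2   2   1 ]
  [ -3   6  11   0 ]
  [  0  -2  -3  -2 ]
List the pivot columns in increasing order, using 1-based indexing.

R1 := -1·R1
  [  1  -2  -4   0 ]
  [  0   2   2   1 ]
  [ -3   6  11   0 ]
  [  0  -2  -3  -2 ]
R3 := R3 + 3·R1
  [ 1  -2  -4   0 ]
  [ 0   2   2   1 ]
  [ 0   0  -1   0 ]
  [ 0  -2  -3  -2 ]
R2 := 1/2·R2
  [ 1  -2  -4    0 ]
  [ 0   1   1  1/2 ]
  [ 0   0  -1    0 ]
  [ 0  -2  -3   -2 ]
R4 := R4 + 2·R2
  [ 1  -2  -4    0 ]
  [ 0   1   1  1/2 ]
  [ 0   0  -1    0 ]
  [ 0   0  -1   -1 ]
R3 := -1·R3
  [ 1  -2  -4    0 ]
  [ 0   1   1  1/2 ]
  [ 0   0   1    0 ]
  [ 0   0  -1   -1 ]
R4 := R4 + R3
  [ 1  -2  -4    0 ]
  [ 0   1   1  1/2 ]
  [ 0   0   1    0 ]
  [ 0   0   0   -1 ]
R4 := -1·R4
  [ 1  -2  -4    0 ]
  [ 0   1   1  1/2 ]
  [ 0   0   1    0 ]
  [ 0   0   0    1 ]
R2 := R2 − 1/2·R4
  [ 1  -2  -4  0 ]
  [ 0   1   1  0 ]
  [ 0   0   1  0 ]
  [ 0   0   0  1 ]
R2 := R2 − R3
  [ 1  -2  -4  0 ]
  [ 0   1   0  0 ]
  [ 0   0   1  0 ]
  [ 0   0   0  1 ]
R1 := R1 + 4·R3
  [ 1  -2  0  0 ]
  [ 0   1  0  0 ]
  [ 0   0  1  0 ]
  [ 0   0  0  1 ]
R1 := R1 + 2·R2
  [ 1  0  0  0 ]
  [ 0  1  0  0 ]
  [ 0  0  1  0 ]
  [ 0  0  0  1 ]
Pivot columns are the columns containing a leading 1.

1, 2, 3, 4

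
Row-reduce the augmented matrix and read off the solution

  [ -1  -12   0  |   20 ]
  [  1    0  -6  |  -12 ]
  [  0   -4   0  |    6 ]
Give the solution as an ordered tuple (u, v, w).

(-2, -3/2, 5/3)

R1 → -1·R1
  [ 1  12   0  |  -20 ]
  [ 1   0  -6  |  -12 ]
  [ 0  -4   0  |    6 ]
R2 → R2 − R1
  [ 1   12   0  |  -20 ]
  [ 0  -12  -6  |    8 ]
  [ 0   -4   0  |    6 ]
R2 → -1/12·R2
  [ 1  12    0  |   -20 ]
  [ 0   1  1/2  |  -2/3 ]
  [ 0  -4    0  |     6 ]
R3 → R3 + 4·R2
  [ 1  12    0  |   -20 ]
  [ 0   1  1/2  |  -2/3 ]
  [ 0   0    2  |  10/3 ]
R3 → 1/2·R3
  [ 1  12    0  |   -20 ]
  [ 0   1  1/2  |  -2/3 ]
  [ 0   0    1  |   5/3 ]
R2 → R2 − 1/2·R3
  [ 1  12  0  |   -20 ]
  [ 0   1  0  |  -3/2 ]
  [ 0   0  1  |   5/3 ]
R1 → R1 − 12·R2
  [ 1  0  0  |    -2 ]
  [ 0  1  0  |  -3/2 ]
  [ 0  0  1  |   5/3 ]
Reading off the last column: u = -2, v = -3/2, w = 5/3.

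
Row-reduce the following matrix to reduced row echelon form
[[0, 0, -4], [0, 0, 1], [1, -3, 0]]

[[1, -3, 0], [0, 0, 1], [0, 0, 0]]

Swap R1 and R3.
  [ 1  -3   0 ]
  [ 0   0   1 ]
  [ 0   0  -4 ]
Add 4 times R2 to R3.
  [ 1  -3  0 ]
  [ 0   0  1 ]
  [ 0   0  0 ]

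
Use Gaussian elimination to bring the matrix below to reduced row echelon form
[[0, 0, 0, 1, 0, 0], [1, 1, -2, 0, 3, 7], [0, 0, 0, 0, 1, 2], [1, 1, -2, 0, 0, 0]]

ρ1 ↔ ρ2
  [ 1  1  -2  0  3  7 ]
  [ 0  0   0  1  0  0 ]
  [ 0  0   0  0  1  2 ]
  [ 1  1  -2  0  0  0 ]
ρ4 ← ρ4 − ρ1
  [ 1  1  -2  0   3   7 ]
  [ 0  0   0  1   0   0 ]
  [ 0  0   0  0   1   2 ]
  [ 0  0   0  0  -3  -7 ]
ρ4 ← ρ4 + 3·ρ3
  [ 1  1  -2  0  3   7 ]
  [ 0  0   0  1  0   0 ]
  [ 0  0   0  0  1   2 ]
  [ 0  0   0  0  0  -1 ]
ρ4 ← -1·ρ4
  [ 1  1  -2  0  3  7 ]
  [ 0  0   0  1  0  0 ]
  [ 0  0   0  0  1  2 ]
  [ 0  0   0  0  0  1 ]
ρ3 ← ρ3 − 2·ρ4
  [ 1  1  -2  0  3  7 ]
  [ 0  0   0  1  0  0 ]
  [ 0  0   0  0  1  0 ]
  [ 0  0   0  0  0  1 ]
ρ1 ← ρ1 − 7·ρ4
  [ 1  1  -2  0  3  0 ]
  [ 0  0   0  1  0  0 ]
  [ 0  0   0  0  1  0 ]
  [ 0  0   0  0  0  1 ]
ρ1 ← ρ1 − 3·ρ3
  [ 1  1  -2  0  0  0 ]
  [ 0  0   0  1  0  0 ]
  [ 0  0   0  0  1  0 ]
  [ 0  0   0  0  0  1 ]

[[1, 1, -2, 0, 0, 0], [0, 0, 0, 1, 0, 0], [0, 0, 0, 0, 1, 0], [0, 0, 0, 0, 0, 1]]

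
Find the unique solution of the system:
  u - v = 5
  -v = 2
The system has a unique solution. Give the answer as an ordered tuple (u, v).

Form the augmented matrix and row-reduce:
  [ 1  -1  |  5 ]
  [ 0  -1  |  2 ]
ρ2 := -1·ρ2
  [ 1  -1  |   5 ]
  [ 0   1  |  -2 ]
ρ1 := ρ1 + ρ2
  [ 1  0  |   3 ]
  [ 0  1  |  -2 ]
Reading off the last column: u = 3, v = -2.

(3, -2)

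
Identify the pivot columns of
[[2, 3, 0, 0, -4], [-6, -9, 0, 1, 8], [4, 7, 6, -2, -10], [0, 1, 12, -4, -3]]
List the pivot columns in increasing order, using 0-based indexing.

0, 1, 2, 3

Multiply R1 by 1/2.
  [  1  3/2   0   0   -2 ]
  [ -6   -9   0   1    8 ]
  [  4    7   6  -2  -10 ]
  [  0    1  12  -4   -3 ]
Add 6 times R1 to R2.
  [ 1  3/2   0   0   -2 ]
  [ 0    0   0   1   -4 ]
  [ 4    7   6  -2  -10 ]
  [ 0    1  12  -4   -3 ]
Subtract 4 times R1 from R3.
  [ 1  3/2   0   0  -2 ]
  [ 0    0   0   1  -4 ]
  [ 0    1   6  -2  -2 ]
  [ 0    1  12  -4  -3 ]
Swap R2 and R3.
  [ 1  3/2   0   0  -2 ]
  [ 0    1   6  -2  -2 ]
  [ 0    0   0   1  -4 ]
  [ 0    1  12  -4  -3 ]
Subtract R2 from R4.
  [ 1  3/2  0   0  -2 ]
  [ 0    1  6  -2  -2 ]
  [ 0    0  0   1  -4 ]
  [ 0    0  6  -2  -1 ]
Swap R3 and R4.
  [ 1  3/2  0   0  -2 ]
  [ 0    1  6  -2  -2 ]
  [ 0    0  6  -2  -1 ]
  [ 0    0  0   1  -4 ]
Multiply R3 by 1/6.
  [ 1  3/2  0     0    -2 ]
  [ 0    1  6    -2    -2 ]
  [ 0    0  1  -1/3  -1/6 ]
  [ 0    0  0     1    -4 ]
Add 1/3 times R4 to R3.
  [ 1  3/2  0   0    -2 ]
  [ 0    1  6  -2    -2 ]
  [ 0    0  1   0  -3/2 ]
  [ 0    0  0   1    -4 ]
Add 2 times R4 to R2.
  [ 1  3/2  0  0    -2 ]
  [ 0    1  6  0   -10 ]
  [ 0    0  1  0  -3/2 ]
  [ 0    0  0  1    -4 ]
Subtract 6 times R3 from R2.
  [ 1  3/2  0  0    -2 ]
  [ 0    1  0  0    -1 ]
  [ 0    0  1  0  -3/2 ]
  [ 0    0  0  1    -4 ]
Subtract 3/2 times R2 from R1.
  [ 1  0  0  0  -1/2 ]
  [ 0  1  0  0    -1 ]
  [ 0  0  1  0  -3/2 ]
  [ 0  0  0  1    -4 ]
Pivot columns are the columns containing a leading 1.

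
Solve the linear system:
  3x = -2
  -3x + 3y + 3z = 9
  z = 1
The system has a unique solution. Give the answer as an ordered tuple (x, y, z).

Form the augmented matrix and row-reduce:
  [  3  0  0  |  -2 ]
  [ -3  3  3  |   9 ]
  [  0  0  1  |   1 ]
ρ1 ← 1/3·ρ1
  [  1  0  0  |  -2/3 ]
  [ -3  3  3  |     9 ]
  [  0  0  1  |     1 ]
ρ2 ← ρ2 + 3·ρ1
  [ 1  0  0  |  -2/3 ]
  [ 0  3  3  |     7 ]
  [ 0  0  1  |     1 ]
ρ2 ← 1/3·ρ2
  [ 1  0  0  |  -2/3 ]
  [ 0  1  1  |   7/3 ]
  [ 0  0  1  |     1 ]
ρ2 ← ρ2 − ρ3
  [ 1  0  0  |  -2/3 ]
  [ 0  1  0  |   4/3 ]
  [ 0  0  1  |     1 ]
Reading off the last column: x = -2/3, y = 4/3, z = 1.

(-2/3, 4/3, 1)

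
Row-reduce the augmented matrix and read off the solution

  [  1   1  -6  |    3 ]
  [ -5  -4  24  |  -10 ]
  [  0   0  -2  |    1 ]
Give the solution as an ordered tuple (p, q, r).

ρ2 -> ρ2 + 5·ρ1
  [ 1  1  -6  |  3 ]
  [ 0  1  -6  |  5 ]
  [ 0  0  -2  |  1 ]
ρ3 -> -1/2·ρ3
  [ 1  1  -6  |     3 ]
  [ 0  1  -6  |     5 ]
  [ 0  0   1  |  -1/2 ]
ρ2 -> ρ2 + 6·ρ3
  [ 1  1  -6  |     3 ]
  [ 0  1   0  |     2 ]
  [ 0  0   1  |  -1/2 ]
ρ1 -> ρ1 + 6·ρ3
  [ 1  1  0  |     0 ]
  [ 0  1  0  |     2 ]
  [ 0  0  1  |  -1/2 ]
ρ1 -> ρ1 − ρ2
  [ 1  0  0  |    -2 ]
  [ 0  1  0  |     2 ]
  [ 0  0  1  |  -1/2 ]
Reading off the last column: p = -2, q = 2, r = -1/2.

(-2, 2, -1/2)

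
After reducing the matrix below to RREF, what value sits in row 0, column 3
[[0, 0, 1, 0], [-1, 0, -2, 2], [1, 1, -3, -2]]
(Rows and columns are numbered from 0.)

-2

r1 <=> r2
  [ -1  0  -2   2 ]
  [  0  0   1   0 ]
  [  1  1  -3  -2 ]
r1 ← -1·r1
  [ 1  0   2  -2 ]
  [ 0  0   1   0 ]
  [ 1  1  -3  -2 ]
r3 ← r3 − r1
  [ 1  0   2  -2 ]
  [ 0  0   1   0 ]
  [ 0  1  -5   0 ]
r2 <=> r3
  [ 1  0   2  -2 ]
  [ 0  1  -5   0 ]
  [ 0  0   1   0 ]
r2 ← r2 + 5·r3
  [ 1  0  2  -2 ]
  [ 0  1  0   0 ]
  [ 0  0  1   0 ]
r1 ← r1 − 2·r3
  [ 1  0  0  -2 ]
  [ 0  1  0   0 ]
  [ 0  0  1   0 ]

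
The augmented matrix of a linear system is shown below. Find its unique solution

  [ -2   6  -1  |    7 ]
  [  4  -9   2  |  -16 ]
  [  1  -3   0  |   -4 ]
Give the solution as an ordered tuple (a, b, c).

(-6, -2/3, 1)

ρ1 ← -1/2·ρ1
  [ 1  -3  1/2  |  -7/2 ]
  [ 4  -9    2  |   -16 ]
  [ 1  -3    0  |    -4 ]
ρ2 ← ρ2 − 4·ρ1
  [ 1  -3  1/2  |  -7/2 ]
  [ 0   3    0  |    -2 ]
  [ 1  -3    0  |    -4 ]
ρ3 ← ρ3 − ρ1
  [ 1  -3   1/2  |  -7/2 ]
  [ 0   3     0  |    -2 ]
  [ 0   0  -1/2  |  -1/2 ]
ρ2 ← 1/3·ρ2
  [ 1  -3   1/2  |  -7/2 ]
  [ 0   1     0  |  -2/3 ]
  [ 0   0  -1/2  |  -1/2 ]
ρ3 ← -2·ρ3
  [ 1  -3  1/2  |  -7/2 ]
  [ 0   1    0  |  -2/3 ]
  [ 0   0    1  |     1 ]
ρ1 ← ρ1 − 1/2·ρ3
  [ 1  -3  0  |    -4 ]
  [ 0   1  0  |  -2/3 ]
  [ 0   0  1  |     1 ]
ρ1 ← ρ1 + 3·ρ2
  [ 1  0  0  |    -6 ]
  [ 0  1  0  |  -2/3 ]
  [ 0  0  1  |     1 ]
Reading off the last column: a = -6, b = -2/3, c = 1.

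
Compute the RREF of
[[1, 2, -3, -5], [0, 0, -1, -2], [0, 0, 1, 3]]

[[1, 2, 0, 0], [0, 0, 1, 0], [0, 0, 0, 1]]

R2 := -1·R2
  [ 1  2  -3  -5 ]
  [ 0  0   1   2 ]
  [ 0  0   1   3 ]
R3 := R3 − R2
  [ 1  2  -3  -5 ]
  [ 0  0   1   2 ]
  [ 0  0   0   1 ]
R2 := R2 − 2·R3
  [ 1  2  -3  -5 ]
  [ 0  0   1   0 ]
  [ 0  0   0   1 ]
R1 := R1 + 5·R3
  [ 1  2  -3  0 ]
  [ 0  0   1  0 ]
  [ 0  0   0  1 ]
R1 := R1 + 3·R2
  [ 1  2  0  0 ]
  [ 0  0  1  0 ]
  [ 0  0  0  1 ]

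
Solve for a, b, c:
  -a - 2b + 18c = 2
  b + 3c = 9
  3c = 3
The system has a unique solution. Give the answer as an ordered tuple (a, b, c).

(4, 6, 1)

Form the augmented matrix and row-reduce:
  [ -1  -2  18  |  2 ]
  [  0   1   3  |  9 ]
  [  0   0   3  |  3 ]
ρ1 → -1·ρ1
  [ 1  2  -18  |  -2 ]
  [ 0  1    3  |   9 ]
  [ 0  0    3  |   3 ]
ρ3 → 1/3·ρ3
  [ 1  2  -18  |  -2 ]
  [ 0  1    3  |   9 ]
  [ 0  0    1  |   1 ]
ρ2 → ρ2 − 3·ρ3
  [ 1  2  -18  |  -2 ]
  [ 0  1    0  |   6 ]
  [ 0  0    1  |   1 ]
ρ1 → ρ1 + 18·ρ3
  [ 1  2  0  |  16 ]
  [ 0  1  0  |   6 ]
  [ 0  0  1  |   1 ]
ρ1 → ρ1 − 2·ρ2
  [ 1  0  0  |  4 ]
  [ 0  1  0  |  6 ]
  [ 0  0  1  |  1 ]
Reading off the last column: a = 4, b = 6, c = 1.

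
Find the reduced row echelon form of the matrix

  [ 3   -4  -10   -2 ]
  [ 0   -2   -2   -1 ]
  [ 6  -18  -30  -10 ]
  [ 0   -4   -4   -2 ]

R1 -> 1/3·R1
  [ 1  -4/3  -10/3  -2/3 ]
  [ 0    -2     -2    -1 ]
  [ 6   -18    -30   -10 ]
  [ 0    -4     -4    -2 ]
R3 -> R3 − 6·R1
  [ 1  -4/3  -10/3  -2/3 ]
  [ 0    -2     -2    -1 ]
  [ 0   -10    -10    -6 ]
  [ 0    -4     -4    -2 ]
R2 -> -1/2·R2
  [ 1  -4/3  -10/3  -2/3 ]
  [ 0     1      1   1/2 ]
  [ 0   -10    -10    -6 ]
  [ 0    -4     -4    -2 ]
R3 -> R3 + 10·R2
  [ 1  -4/3  -10/3  -2/3 ]
  [ 0     1      1   1/2 ]
  [ 0     0      0    -1 ]
  [ 0    -4     -4    -2 ]
R4 -> R4 + 4·R2
  [ 1  -4/3  -10/3  -2/3 ]
  [ 0     1      1   1/2 ]
  [ 0     0      0    -1 ]
  [ 0     0      0     0 ]
R3 -> -1·R3
  [ 1  -4/3  -10/3  -2/3 ]
  [ 0     1      1   1/2 ]
  [ 0     0      0     1 ]
  [ 0     0      0     0 ]
R2 -> R2 − 1/2·R3
  [ 1  -4/3  -10/3  -2/3 ]
  [ 0     1      1     0 ]
  [ 0     0      0     1 ]
  [ 0     0      0     0 ]
R1 -> R1 + 2/3·R3
  [ 1  -4/3  -10/3  0 ]
  [ 0     1      1  0 ]
  [ 0     0      0  1 ]
  [ 0     0      0  0 ]
R1 -> R1 + 4/3·R2
  [ 1  0  -2  0 ]
  [ 0  1   1  0 ]
  [ 0  0   0  1 ]
  [ 0  0   0  0 ]

[[1, 0, -2, 0], [0, 1, 1, 0], [0, 0, 0, 1], [0, 0, 0, 0]]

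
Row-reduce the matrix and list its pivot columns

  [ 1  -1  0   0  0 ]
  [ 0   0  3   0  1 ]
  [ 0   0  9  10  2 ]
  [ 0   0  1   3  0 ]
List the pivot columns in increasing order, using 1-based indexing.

R2 ← 1/3·R2
R3 ← R3 − 9·R2
R4 ← R4 − R2
R3 ← 1/10·R3
R4 ← R4 − 3·R3
R4 ← -30·R4
R3 ← R3 + 1/10·R4
R2 ← R2 − 1/3·R4
Pivot columns are the columns containing a leading 1.

1, 3, 4, 5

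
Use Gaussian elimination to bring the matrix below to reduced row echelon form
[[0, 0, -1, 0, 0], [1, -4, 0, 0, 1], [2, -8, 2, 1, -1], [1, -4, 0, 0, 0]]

[[1, -4, 0, 0, 0], [0, 0, 1, 0, 0], [0, 0, 0, 1, 0], [0, 0, 0, 0, 1]]

r1 <=> r2
  [ 1  -4   0  0   1 ]
  [ 0   0  -1  0   0 ]
  [ 2  -8   2  1  -1 ]
  [ 1  -4   0  0   0 ]
r3 := r3 − 2·r1
  [ 1  -4   0  0   1 ]
  [ 0   0  -1  0   0 ]
  [ 0   0   2  1  -3 ]
  [ 1  -4   0  0   0 ]
r4 := r4 − r1
  [ 1  -4   0  0   1 ]
  [ 0   0  -1  0   0 ]
  [ 0   0   2  1  -3 ]
  [ 0   0   0  0  -1 ]
r2 := -1·r2
  [ 1  -4  0  0   1 ]
  [ 0   0  1  0   0 ]
  [ 0   0  2  1  -3 ]
  [ 0   0  0  0  -1 ]
r3 := r3 − 2·r2
  [ 1  -4  0  0   1 ]
  [ 0   0  1  0   0 ]
  [ 0   0  0  1  -3 ]
  [ 0   0  0  0  -1 ]
r4 := -1·r4
  [ 1  -4  0  0   1 ]
  [ 0   0  1  0   0 ]
  [ 0   0  0  1  -3 ]
  [ 0   0  0  0   1 ]
r3 := r3 + 3·r4
  [ 1  -4  0  0  1 ]
  [ 0   0  1  0  0 ]
  [ 0   0  0  1  0 ]
  [ 0   0  0  0  1 ]
r1 := r1 − r4
  [ 1  -4  0  0  0 ]
  [ 0   0  1  0  0 ]
  [ 0   0  0  1  0 ]
  [ 0   0  0  0  1 ]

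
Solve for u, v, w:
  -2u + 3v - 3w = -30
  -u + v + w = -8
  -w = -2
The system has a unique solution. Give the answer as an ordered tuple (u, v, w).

(6, -4, 2)

Form the augmented matrix and row-reduce:
  [ -2  3  -3  |  -30 ]
  [ -1  1   1  |   -8 ]
  [  0  0  -1  |   -2 ]
Multiply ρ1 by -1/2.
  [  1  -3/2  3/2  |  15 ]
  [ -1     1    1  |  -8 ]
  [  0     0   -1  |  -2 ]
Add ρ1 to ρ2.
  [ 1  -3/2  3/2  |  15 ]
  [ 0  -1/2  5/2  |   7 ]
  [ 0     0   -1  |  -2 ]
Multiply ρ2 by -2.
  [ 1  -3/2  3/2  |   15 ]
  [ 0     1   -5  |  -14 ]
  [ 0     0   -1  |   -2 ]
Multiply ρ3 by -1.
  [ 1  -3/2  3/2  |   15 ]
  [ 0     1   -5  |  -14 ]
  [ 0     0    1  |    2 ]
Add 5 times ρ3 to ρ2.
  [ 1  -3/2  3/2  |  15 ]
  [ 0     1    0  |  -4 ]
  [ 0     0    1  |   2 ]
Subtract 3/2 times ρ3 from ρ1.
  [ 1  -3/2  0  |  12 ]
  [ 0     1  0  |  -4 ]
  [ 0     0  1  |   2 ]
Add 3/2 times ρ2 to ρ1.
  [ 1  0  0  |   6 ]
  [ 0  1  0  |  -4 ]
  [ 0  0  1  |   2 ]
Reading off the last column: u = 6, v = -4, w = 2.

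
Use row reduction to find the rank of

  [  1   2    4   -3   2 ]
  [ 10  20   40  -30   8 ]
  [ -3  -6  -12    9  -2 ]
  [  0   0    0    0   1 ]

rank = 2

r2 -> r2 − 10·r1
  [  1   2    4  -3    2 ]
  [  0   0    0   0  -12 ]
  [ -3  -6  -12   9   -2 ]
  [  0   0    0   0    1 ]
r3 -> r3 + 3·r1
  [ 1  2  4  -3    2 ]
  [ 0  0  0   0  -12 ]
  [ 0  0  0   0    4 ]
  [ 0  0  0   0    1 ]
r2 -> -1/12·r2
  [ 1  2  4  -3  2 ]
  [ 0  0  0   0  1 ]
  [ 0  0  0   0  4 ]
  [ 0  0  0   0  1 ]
r3 -> r3 − 4·r2
  [ 1  2  4  -3  2 ]
  [ 0  0  0   0  1 ]
  [ 0  0  0   0  0 ]
  [ 0  0  0   0  1 ]
r4 -> r4 − r2
  [ 1  2  4  -3  2 ]
  [ 0  0  0   0  1 ]
  [ 0  0  0   0  0 ]
  [ 0  0  0   0  0 ]
r1 -> r1 − 2·r2
  [ 1  2  4  -3  0 ]
  [ 0  0  0   0  1 ]
  [ 0  0  0   0  0 ]
  [ 0  0  0   0  0 ]
The reduced form has 2 nonzero rows.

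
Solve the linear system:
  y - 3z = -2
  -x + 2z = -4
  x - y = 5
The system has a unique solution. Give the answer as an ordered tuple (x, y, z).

Form the augmented matrix and row-reduce:
  [  0   1  -3  |  -2 ]
  [ -1   0   2  |  -4 ]
  [  1  -1   0  |   5 ]
R1 ↔ R2
  [ -1   0   2  |  -4 ]
  [  0   1  -3  |  -2 ]
  [  1  -1   0  |   5 ]
R1 := -1·R1
  [ 1   0  -2  |   4 ]
  [ 0   1  -3  |  -2 ]
  [ 1  -1   0  |   5 ]
R3 := R3 − R1
  [ 1   0  -2  |   4 ]
  [ 0   1  -3  |  -2 ]
  [ 0  -1   2  |   1 ]
R3 := R3 + R2
  [ 1  0  -2  |   4 ]
  [ 0  1  -3  |  -2 ]
  [ 0  0  -1  |  -1 ]
R3 := -1·R3
  [ 1  0  -2  |   4 ]
  [ 0  1  -3  |  -2 ]
  [ 0  0   1  |   1 ]
R2 := R2 + 3·R3
  [ 1  0  -2  |  4 ]
  [ 0  1   0  |  1 ]
  [ 0  0   1  |  1 ]
R1 := R1 + 2·R3
  [ 1  0  0  |  6 ]
  [ 0  1  0  |  1 ]
  [ 0  0  1  |  1 ]
Reading off the last column: x = 6, y = 1, z = 1.

(6, 1, 1)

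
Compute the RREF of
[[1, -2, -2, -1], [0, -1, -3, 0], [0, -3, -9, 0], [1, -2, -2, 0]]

R4 ← R4 − R1
  [ 1  -2  -2  -1 ]
  [ 0  -1  -3   0 ]
  [ 0  -3  -9   0 ]
  [ 0   0   0   1 ]
R2 ← -1·R2
  [ 1  -2  -2  -1 ]
  [ 0   1   3   0 ]
  [ 0  -3  -9   0 ]
  [ 0   0   0   1 ]
R3 ← R3 + 3·R2
  [ 1  -2  -2  -1 ]
  [ 0   1   3   0 ]
  [ 0   0   0   0 ]
  [ 0   0   0   1 ]
R3 <-> R4
  [ 1  -2  -2  -1 ]
  [ 0   1   3   0 ]
  [ 0   0   0   1 ]
  [ 0   0   0   0 ]
R1 ← R1 + R3
  [ 1  -2  -2  0 ]
  [ 0   1   3  0 ]
  [ 0   0   0  1 ]
  [ 0   0   0  0 ]
R1 ← R1 + 2·R2
  [ 1  0  4  0 ]
  [ 0  1  3  0 ]
  [ 0  0  0  1 ]
  [ 0  0  0  0 ]

[[1, 0, 4, 0], [0, 1, 3, 0], [0, 0, 0, 1], [0, 0, 0, 0]]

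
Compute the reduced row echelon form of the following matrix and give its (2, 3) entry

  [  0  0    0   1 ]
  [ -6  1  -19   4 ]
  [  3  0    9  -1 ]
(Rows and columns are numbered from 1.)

-1

ρ1 ↔ ρ2
  [ -6  1  -19   4 ]
  [  0  0    0   1 ]
  [  3  0    9  -1 ]
ρ1 ← -1/6·ρ1
  [ 1  -1/6  19/6  -2/3 ]
  [ 0     0     0     1 ]
  [ 3     0     9    -1 ]
ρ3 ← ρ3 − 3·ρ1
  [ 1  -1/6  19/6  -2/3 ]
  [ 0     0     0     1 ]
  [ 0   1/2  -1/2     1 ]
ρ2 ↔ ρ3
  [ 1  -1/6  19/6  -2/3 ]
  [ 0   1/2  -1/2     1 ]
  [ 0     0     0     1 ]
ρ2 ← 2·ρ2
  [ 1  -1/6  19/6  -2/3 ]
  [ 0     1    -1     2 ]
  [ 0     0     0     1 ]
ρ2 ← ρ2 − 2·ρ3
  [ 1  -1/6  19/6  -2/3 ]
  [ 0     1    -1     0 ]
  [ 0     0     0     1 ]
ρ1 ← ρ1 + 2/3·ρ3
  [ 1  -1/6  19/6  0 ]
  [ 0     1    -1  0 ]
  [ 0     0     0  1 ]
ρ1 ← ρ1 + 1/6·ρ2
  [ 1  0   3  0 ]
  [ 0  1  -1  0 ]
  [ 0  0   0  1 ]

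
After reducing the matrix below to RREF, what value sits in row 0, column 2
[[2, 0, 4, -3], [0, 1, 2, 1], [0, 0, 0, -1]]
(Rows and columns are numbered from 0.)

2

R1 → 1/2·R1
  [ 1  0  2  -3/2 ]
  [ 0  1  2     1 ]
  [ 0  0  0    -1 ]
R3 → -1·R3
  [ 1  0  2  -3/2 ]
  [ 0  1  2     1 ]
  [ 0  0  0     1 ]
R2 → R2 − R3
  [ 1  0  2  -3/2 ]
  [ 0  1  2     0 ]
  [ 0  0  0     1 ]
R1 → R1 + 3/2·R3
  [ 1  0  2  0 ]
  [ 0  1  2  0 ]
  [ 0  0  0  1 ]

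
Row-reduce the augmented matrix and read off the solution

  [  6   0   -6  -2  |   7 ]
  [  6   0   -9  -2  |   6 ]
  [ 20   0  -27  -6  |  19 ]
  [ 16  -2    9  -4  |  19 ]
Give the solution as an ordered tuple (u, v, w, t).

R1 → 1/6·R1
  [  1   0   -1  -1/3  |  7/6 ]
  [  6   0   -9    -2  |    6 ]
  [ 20   0  -27    -6  |   19 ]
  [ 16  -2    9    -4  |   19 ]
R2 → R2 − 6·R1
  [  1   0   -1  -1/3  |  7/6 ]
  [  0   0   -3     0  |   -1 ]
  [ 20   0  -27    -6  |   19 ]
  [ 16  -2    9    -4  |   19 ]
R3 → R3 − 20·R1
  [  1   0  -1  -1/3  |    7/6 ]
  [  0   0  -3     0  |     -1 ]
  [  0   0  -7   2/3  |  -13/3 ]
  [ 16  -2   9    -4  |     19 ]
R4 → R4 − 16·R1
  [ 1   0  -1  -1/3  |    7/6 ]
  [ 0   0  -3     0  |     -1 ]
  [ 0   0  -7   2/3  |  -13/3 ]
  [ 0  -2  25   4/3  |    1/3 ]
R2 <-> R4
  [ 1   0  -1  -1/3  |    7/6 ]
  [ 0  -2  25   4/3  |    1/3 ]
  [ 0   0  -7   2/3  |  -13/3 ]
  [ 0   0  -3     0  |     -1 ]
R2 → -1/2·R2
  [ 1  0     -1  -1/3  |    7/6 ]
  [ 0  1  -25/2  -2/3  |   -1/6 ]
  [ 0  0     -7   2/3  |  -13/3 ]
  [ 0  0     -3     0  |     -1 ]
R3 → -1/7·R3
  [ 1  0     -1   -1/3  |    7/6 ]
  [ 0  1  -25/2   -2/3  |   -1/6 ]
  [ 0  0      1  -2/21  |  13/21 ]
  [ 0  0     -3      0  |     -1 ]
R4 → R4 + 3·R3
  [ 1  0     -1   -1/3  |    7/6 ]
  [ 0  1  -25/2   -2/3  |   -1/6 ]
  [ 0  0      1  -2/21  |  13/21 ]
  [ 0  0      0   -2/7  |    6/7 ]
R4 → -7/2·R4
  [ 1  0     -1   -1/3  |    7/6 ]
  [ 0  1  -25/2   -2/3  |   -1/6 ]
  [ 0  0      1  -2/21  |  13/21 ]
  [ 0  0      0      1  |     -3 ]
R3 → R3 + 2/21·R4
  [ 1  0     -1  -1/3  |   7/6 ]
  [ 0  1  -25/2  -2/3  |  -1/6 ]
  [ 0  0      1     0  |   1/3 ]
  [ 0  0      0     1  |    -3 ]
R2 → R2 + 2/3·R4
  [ 1  0     -1  -1/3  |    7/6 ]
  [ 0  1  -25/2     0  |  -13/6 ]
  [ 0  0      1     0  |    1/3 ]
  [ 0  0      0     1  |     -3 ]
R1 → R1 + 1/3·R4
  [ 1  0     -1  0  |    1/6 ]
  [ 0  1  -25/2  0  |  -13/6 ]
  [ 0  0      1  0  |    1/3 ]
  [ 0  0      0  1  |     -3 ]
R2 → R2 + 25/2·R3
  [ 1  0  -1  0  |  1/6 ]
  [ 0  1   0  0  |    2 ]
  [ 0  0   1  0  |  1/3 ]
  [ 0  0   0  1  |   -3 ]
R1 → R1 + R3
  [ 1  0  0  0  |  1/2 ]
  [ 0  1  0  0  |    2 ]
  [ 0  0  1  0  |  1/3 ]
  [ 0  0  0  1  |   -3 ]
Reading off the last column: u = 1/2, v = 2, w = 1/3, t = -3.

(1/2, 2, 1/3, -3)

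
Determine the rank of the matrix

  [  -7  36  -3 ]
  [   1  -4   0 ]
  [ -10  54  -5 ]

rank = 3

r1 ← -1/7·r1
  [   1  -36/7  3/7 ]
  [   1     -4    0 ]
  [ -10     54   -5 ]
r2 ← r2 − r1
  [   1  -36/7   3/7 ]
  [   0    8/7  -3/7 ]
  [ -10     54    -5 ]
r3 ← r3 + 10·r1
  [ 1  -36/7   3/7 ]
  [ 0    8/7  -3/7 ]
  [ 0   18/7  -5/7 ]
r2 ← 7/8·r2
  [ 1  -36/7   3/7 ]
  [ 0      1  -3/8 ]
  [ 0   18/7  -5/7 ]
r3 ← r3 − 18/7·r2
  [ 1  -36/7   3/7 ]
  [ 0      1  -3/8 ]
  [ 0      0   1/4 ]
r3 ← 4·r3
  [ 1  -36/7   3/7 ]
  [ 0      1  -3/8 ]
  [ 0      0     1 ]
r2 ← r2 + 3/8·r3
  [ 1  -36/7  3/7 ]
  [ 0      1    0 ]
  [ 0      0    1 ]
r1 ← r1 − 3/7·r3
  [ 1  -36/7  0 ]
  [ 0      1  0 ]
  [ 0      0  1 ]
r1 ← r1 + 36/7·r2
  [ 1  0  0 ]
  [ 0  1  0 ]
  [ 0  0  1 ]
The reduced form has 3 nonzero rows.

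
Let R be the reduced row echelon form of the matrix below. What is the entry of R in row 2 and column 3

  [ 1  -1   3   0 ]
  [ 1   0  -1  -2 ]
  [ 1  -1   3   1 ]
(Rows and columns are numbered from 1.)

-4

R2 ← R2 − R1
  [ 1  -1   3   0 ]
  [ 0   1  -4  -2 ]
  [ 1  -1   3   1 ]
R3 ← R3 − R1
  [ 1  -1   3   0 ]
  [ 0   1  -4  -2 ]
  [ 0   0   0   1 ]
R2 ← R2 + 2·R3
  [ 1  -1   3  0 ]
  [ 0   1  -4  0 ]
  [ 0   0   0  1 ]
R1 ← R1 + R2
  [ 1  0  -1  0 ]
  [ 0  1  -4  0 ]
  [ 0  0   0  1 ]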